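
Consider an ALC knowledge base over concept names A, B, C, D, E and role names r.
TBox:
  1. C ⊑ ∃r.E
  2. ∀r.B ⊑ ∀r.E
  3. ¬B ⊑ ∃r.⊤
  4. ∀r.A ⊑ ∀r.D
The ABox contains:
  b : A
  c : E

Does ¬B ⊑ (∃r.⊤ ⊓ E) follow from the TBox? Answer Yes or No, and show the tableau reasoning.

1. ¬B ⊑ (∃r.⊤ ⊓ E)  ⇔  (¬B ⊓ (∀r.⊥ ⊔ ¬E)) unsat w.r.t. T
   apply at x₀: ¬B⊑∃r.⊤
   open: L(x₀) ⊇ {¬B, ¬C, ¬E, ∃r.¬A, ∃r.¬B, …} (+ ∃-successors)
2. Hence ¬B ⊑ (∃r.⊤ ⊓ E): not entailed.

No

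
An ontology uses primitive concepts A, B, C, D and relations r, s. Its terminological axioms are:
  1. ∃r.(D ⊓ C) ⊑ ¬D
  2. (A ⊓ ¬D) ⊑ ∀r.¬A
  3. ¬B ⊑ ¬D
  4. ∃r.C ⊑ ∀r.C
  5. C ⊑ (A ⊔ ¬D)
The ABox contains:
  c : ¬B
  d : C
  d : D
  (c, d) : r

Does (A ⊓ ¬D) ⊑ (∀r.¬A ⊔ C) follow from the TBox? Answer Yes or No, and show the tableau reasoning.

Yes

1. (A ⊓ ¬D) ⊑ (∀r.¬A ⊔ C)  ⇔  ((A ⊓ ¬D) ⊓ (∃r.A ⊓ ¬C)) unsat w.r.t. T
   all branches close; clash {A, ¬A} at an ∃-successor
2. Hence (A ⊓ ¬D) ⊑ (∀r.¬A ⊔ C): entailed.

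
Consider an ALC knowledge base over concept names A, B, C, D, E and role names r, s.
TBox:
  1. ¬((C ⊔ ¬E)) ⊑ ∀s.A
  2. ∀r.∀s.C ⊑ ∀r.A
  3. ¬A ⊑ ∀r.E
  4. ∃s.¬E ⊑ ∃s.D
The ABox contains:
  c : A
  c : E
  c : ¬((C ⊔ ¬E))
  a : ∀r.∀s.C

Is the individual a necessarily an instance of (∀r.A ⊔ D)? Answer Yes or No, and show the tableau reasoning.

1. a : (∀r.A ⊔ D)?  L(a) = {∀r.∀s.C} ∪ {(∃r.¬A ⊓ ¬D)}
   clash {A, ¬A} at an ∃-successor — a ∈ (∀r.A ⊔ D)
2. Hence a : (∀r.A ⊔ D): entailed.

Yes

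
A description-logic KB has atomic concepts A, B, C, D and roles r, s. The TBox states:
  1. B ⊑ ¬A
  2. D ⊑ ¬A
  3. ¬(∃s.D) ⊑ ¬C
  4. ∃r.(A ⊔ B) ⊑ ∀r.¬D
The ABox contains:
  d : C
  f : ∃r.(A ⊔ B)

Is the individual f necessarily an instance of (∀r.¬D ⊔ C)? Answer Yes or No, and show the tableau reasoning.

Yes

1. f : (∀r.¬D ⊔ C)?  L(f) = {∃r.(A ⊔ B)} ∪ {(∃r.D ⊓ ¬C)}
   clash {D, ¬D} at an ∃-successor — f ∈ (∀r.¬D ⊔ C)
2. Hence f : (∀r.¬D ⊔ C): entailed.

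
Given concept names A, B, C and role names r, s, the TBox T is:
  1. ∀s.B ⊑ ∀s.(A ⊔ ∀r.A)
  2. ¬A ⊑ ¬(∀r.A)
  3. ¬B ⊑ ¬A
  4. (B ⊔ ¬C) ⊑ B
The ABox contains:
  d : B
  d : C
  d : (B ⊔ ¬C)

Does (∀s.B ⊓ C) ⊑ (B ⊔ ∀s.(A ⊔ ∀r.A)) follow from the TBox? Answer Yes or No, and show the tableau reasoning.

Yes

1. (∀s.B ⊓ C) ⊑ (B ⊔ ∀s.(A ⊔ ∀r.A))  ⇔  ((∀s.B ⊓ C) ⊓ (¬B ⊓ ∃s.(¬A ⊓ ∃r.¬A))) unsat w.r.t. T
   all branches close; clash {B, ¬B} at x₀
2. Hence (∀s.B ⊓ C) ⊑ (B ⊔ ∀s.(A ⊔ ∀r.A)): entailed.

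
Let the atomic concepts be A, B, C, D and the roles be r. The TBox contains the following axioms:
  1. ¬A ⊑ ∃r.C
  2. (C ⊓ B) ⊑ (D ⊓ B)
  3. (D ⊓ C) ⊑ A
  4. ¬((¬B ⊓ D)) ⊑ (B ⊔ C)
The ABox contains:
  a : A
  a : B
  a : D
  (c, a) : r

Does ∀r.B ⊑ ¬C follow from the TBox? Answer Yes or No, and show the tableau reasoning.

No

1. ∀r.B ⊑ ¬C  ⇔  (∀r.B ⊓ C) unsat w.r.t. T
   open: L(x₀) ⊇ {A, C, D, ¬B, ∀r.B}
2. Hence ∀r.B ⊑ ¬C: not entailed.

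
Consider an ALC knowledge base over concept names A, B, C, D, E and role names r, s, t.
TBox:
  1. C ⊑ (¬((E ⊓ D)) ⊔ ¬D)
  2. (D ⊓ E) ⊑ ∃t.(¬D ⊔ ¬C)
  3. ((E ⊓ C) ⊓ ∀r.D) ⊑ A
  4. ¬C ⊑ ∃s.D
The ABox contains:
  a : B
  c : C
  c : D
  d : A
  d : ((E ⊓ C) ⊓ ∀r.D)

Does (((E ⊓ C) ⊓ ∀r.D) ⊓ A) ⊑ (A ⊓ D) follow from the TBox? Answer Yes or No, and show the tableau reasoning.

1. (((E ⊓ C) ⊓ ∀r.D) ⊓ A) ⊑ (A ⊓ D)  ⇔  ((((E ⊓ C) ⊓ ∀r.D) ⊓ A) ⊓ (¬A ⊔ ¬D)) unsat w.r.t. T
   apply at x₀: C⊑(¬((E ⊓ D)) ⊔ ¬D)
   open: L(x₀) ⊇ {A, C, E, ¬D, ∀r.D}
2. Hence (((E ⊓ C) ⊓ ∀r.D) ⊓ A) ⊑ (A ⊓ D): not entailed.

No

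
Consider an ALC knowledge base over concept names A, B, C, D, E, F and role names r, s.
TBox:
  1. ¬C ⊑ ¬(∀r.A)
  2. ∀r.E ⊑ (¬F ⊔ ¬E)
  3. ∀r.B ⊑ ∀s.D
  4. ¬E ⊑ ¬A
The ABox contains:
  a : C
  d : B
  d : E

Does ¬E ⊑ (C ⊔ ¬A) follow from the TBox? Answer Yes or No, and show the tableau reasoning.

1. ¬E ⊑ (C ⊔ ¬A)  ⇔  (¬E ⊓ (¬C ⊓ A)) unsat w.r.t. T
   all branches close; clash {A, ¬A} at x₀
2. Hence ¬E ⊑ (C ⊔ ¬A): entailed.

Yes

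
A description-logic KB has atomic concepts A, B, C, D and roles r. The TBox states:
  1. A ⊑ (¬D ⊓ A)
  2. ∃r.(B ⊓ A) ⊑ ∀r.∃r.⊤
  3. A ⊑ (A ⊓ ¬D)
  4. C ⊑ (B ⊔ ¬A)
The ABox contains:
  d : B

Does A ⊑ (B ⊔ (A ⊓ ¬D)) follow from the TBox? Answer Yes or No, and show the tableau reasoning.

1. A ⊑ (B ⊔ (A ⊓ ¬D))  ⇔  (A ⊓ (¬B ⊓ (¬A ⊔ D))) unsat w.r.t. T
   all branches close; clash {D, ¬D} at x₀
2. Hence A ⊑ (B ⊔ (A ⊓ ¬D)): entailed.

Yes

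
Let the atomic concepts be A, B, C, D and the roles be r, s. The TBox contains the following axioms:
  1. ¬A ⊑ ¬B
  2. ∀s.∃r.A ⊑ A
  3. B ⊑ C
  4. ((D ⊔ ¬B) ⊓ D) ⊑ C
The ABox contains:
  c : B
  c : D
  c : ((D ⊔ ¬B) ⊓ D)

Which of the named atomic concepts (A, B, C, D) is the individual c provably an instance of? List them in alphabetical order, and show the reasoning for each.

1. c : A?  L(c) = {B, D, ((D ⊔ ¬B) ⊓ D)} ∪ {¬A}
   clash {B, ¬B} at c — c ∈ A
2. c : B?  L(c) = {B, D, ((D ⊔ ¬B) ⊓ D)} ∪ {¬B}
   clash {B, ¬B} at c — c ∈ B
3. c : C?  L(c) = {B, D, ((D ⊔ ¬B) ⊓ D)} ∪ {¬C}
   clash {B, ¬B} at c — c ∈ C
4. c : D?  L(c) = {B, D, ((D ⊔ ¬B) ⊓ D)} ∪ {¬D}
   clash {D, ¬D} at c — c ∈ D
5. Entailed for c: {A, B, C, D}

{A, B, C, D}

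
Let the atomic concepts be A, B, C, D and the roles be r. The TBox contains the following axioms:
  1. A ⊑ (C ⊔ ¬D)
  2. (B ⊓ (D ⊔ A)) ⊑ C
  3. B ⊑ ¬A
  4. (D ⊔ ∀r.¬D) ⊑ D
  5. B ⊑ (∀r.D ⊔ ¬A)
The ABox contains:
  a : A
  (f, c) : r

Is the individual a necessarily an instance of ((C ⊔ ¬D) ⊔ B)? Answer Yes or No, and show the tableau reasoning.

1. a : ((C ⊔ ¬D) ⊔ B)?  L(a) = {A} ∪ {((¬C ⊓ D) ⊓ ¬B)}
   clash {D, ¬D} at a — a ∈ ((C ⊔ ¬D) ⊔ B)
2. Hence a : ((C ⊔ ¬D) ⊔ B): entailed.

Yes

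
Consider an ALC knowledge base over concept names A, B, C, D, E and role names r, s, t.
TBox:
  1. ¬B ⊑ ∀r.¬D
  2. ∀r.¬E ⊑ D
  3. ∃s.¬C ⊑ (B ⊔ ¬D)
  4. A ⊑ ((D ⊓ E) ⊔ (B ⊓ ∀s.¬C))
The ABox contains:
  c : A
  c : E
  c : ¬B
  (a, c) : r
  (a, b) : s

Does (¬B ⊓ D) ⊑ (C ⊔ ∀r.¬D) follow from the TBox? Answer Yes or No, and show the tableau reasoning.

Yes

1. (¬B ⊓ D) ⊑ (C ⊔ ∀r.¬D)  ⇔  ((¬B ⊓ D) ⊓ (¬C ⊓ ∃r.D)) unsat w.r.t. T
   all branches close; clash {D, ¬D} at x₀
2. Hence (¬B ⊓ D) ⊑ (C ⊔ ∀r.¬D): entailed.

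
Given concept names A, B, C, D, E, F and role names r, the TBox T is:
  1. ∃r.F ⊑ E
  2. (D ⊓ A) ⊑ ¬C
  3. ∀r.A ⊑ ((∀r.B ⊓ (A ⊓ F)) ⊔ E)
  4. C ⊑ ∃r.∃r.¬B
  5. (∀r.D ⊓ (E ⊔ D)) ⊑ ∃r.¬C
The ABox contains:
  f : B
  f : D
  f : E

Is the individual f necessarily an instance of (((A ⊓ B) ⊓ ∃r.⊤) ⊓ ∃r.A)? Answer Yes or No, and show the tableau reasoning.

No

1. f : (((A ⊓ B) ⊓ ∃r.⊤) ⊓ ∃r.A)?  L(f) = {B, D, E} ∪ {(((¬A ⊔ ¬B) ⊔ ∀r.⊥) ⊔ ∀r.¬A)}
   open: L(f) ⊇ {B, D, E, ¬A, ¬C, …} (+ ∃-successors) — f ∉ (((A ⊓ B) ⊓ ∃r.⊤) ⊓ ∃r.A) possible
2. Hence f : (((A ⊓ B) ⊓ ∃r.⊤) ⊓ ∃r.A): not entailed.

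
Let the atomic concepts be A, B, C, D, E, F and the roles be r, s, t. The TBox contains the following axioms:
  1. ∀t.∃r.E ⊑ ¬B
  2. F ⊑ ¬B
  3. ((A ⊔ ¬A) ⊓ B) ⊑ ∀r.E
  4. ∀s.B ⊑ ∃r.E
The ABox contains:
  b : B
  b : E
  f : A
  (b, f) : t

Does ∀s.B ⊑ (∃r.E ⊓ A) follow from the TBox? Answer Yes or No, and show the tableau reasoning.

1. ∀s.B ⊑ (∃r.E ⊓ A)  ⇔  (∀s.B ⊓ (∀r.¬E ⊔ ¬A)) unsat w.r.t. T
   apply at x₀: ∀s.B⊑∃r.E
   open: L(x₀) ⊇ {¬A, ¬B, ¬F, ∀s.B, ∃r.E} (+ ∃-successors)
2. Hence ∀s.B ⊑ (∃r.E ⊓ A): not entailed.

No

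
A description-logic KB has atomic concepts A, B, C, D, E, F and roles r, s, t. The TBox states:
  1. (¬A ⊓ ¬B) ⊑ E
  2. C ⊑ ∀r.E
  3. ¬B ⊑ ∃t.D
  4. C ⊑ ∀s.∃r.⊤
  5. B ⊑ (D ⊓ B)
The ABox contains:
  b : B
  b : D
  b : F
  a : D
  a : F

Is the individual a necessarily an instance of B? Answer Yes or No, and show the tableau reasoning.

1. a : B?  L(a) = {D, F} ∪ {¬B}
   apply at a: ¬B⊑∃t.D
   open: L(a) ⊇ {A, D, F, ¬B, ¬C, …} (+ ∃-successors) — a ∉ B possible
2. Hence a : B: not entailed.

No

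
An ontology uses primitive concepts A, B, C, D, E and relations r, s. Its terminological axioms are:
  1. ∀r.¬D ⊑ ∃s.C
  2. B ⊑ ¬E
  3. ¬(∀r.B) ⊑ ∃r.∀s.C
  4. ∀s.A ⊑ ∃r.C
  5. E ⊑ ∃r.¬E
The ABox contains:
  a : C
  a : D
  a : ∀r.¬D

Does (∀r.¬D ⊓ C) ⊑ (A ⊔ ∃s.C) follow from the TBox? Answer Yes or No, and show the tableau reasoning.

Yes

1. (∀r.¬D ⊓ C) ⊑ (A ⊔ ∃s.C)  ⇔  ((∀r.¬D ⊓ C) ⊓ (¬A ⊓ ∀s.¬C)) unsat w.r.t. T
   all branches close; clash {C, ¬C} at an ∃-successor
2. Hence (∀r.¬D ⊓ C) ⊑ (A ⊔ ∃s.C): entailed.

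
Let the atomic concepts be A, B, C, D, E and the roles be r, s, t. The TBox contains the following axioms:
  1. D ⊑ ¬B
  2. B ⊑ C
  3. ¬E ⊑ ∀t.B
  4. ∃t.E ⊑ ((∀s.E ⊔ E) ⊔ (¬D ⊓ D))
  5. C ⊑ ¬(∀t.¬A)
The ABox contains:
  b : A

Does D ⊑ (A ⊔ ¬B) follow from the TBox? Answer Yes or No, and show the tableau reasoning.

1. D ⊑ (A ⊔ ¬B)  ⇔  (D ⊓ (¬A ⊓ B)) unsat w.r.t. T
   all branches close; clash {B, ¬B} at x₀
2. Hence D ⊑ (A ⊔ ¬B): entailed.

Yes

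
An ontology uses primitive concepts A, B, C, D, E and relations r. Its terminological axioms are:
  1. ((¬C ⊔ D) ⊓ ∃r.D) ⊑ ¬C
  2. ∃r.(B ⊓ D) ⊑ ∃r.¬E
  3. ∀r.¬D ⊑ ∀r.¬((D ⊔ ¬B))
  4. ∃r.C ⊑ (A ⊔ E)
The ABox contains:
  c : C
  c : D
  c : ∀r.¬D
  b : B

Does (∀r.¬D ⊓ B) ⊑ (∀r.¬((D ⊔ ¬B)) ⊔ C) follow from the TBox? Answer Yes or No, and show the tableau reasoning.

1. (∀r.¬D ⊓ B) ⊑ (∀r.¬((D ⊔ ¬B)) ⊔ C)  ⇔  ((∀r.¬D ⊓ B) ⊓ (∃r.(D ⊔ ¬B) ⊓ ¬C)) unsat w.r.t. T
   all branches close; clash {B, ¬B} at an ∃-successor
2. Hence (∀r.¬D ⊓ B) ⊑ (∀r.¬((D ⊔ ¬B)) ⊔ C): entailed.

Yes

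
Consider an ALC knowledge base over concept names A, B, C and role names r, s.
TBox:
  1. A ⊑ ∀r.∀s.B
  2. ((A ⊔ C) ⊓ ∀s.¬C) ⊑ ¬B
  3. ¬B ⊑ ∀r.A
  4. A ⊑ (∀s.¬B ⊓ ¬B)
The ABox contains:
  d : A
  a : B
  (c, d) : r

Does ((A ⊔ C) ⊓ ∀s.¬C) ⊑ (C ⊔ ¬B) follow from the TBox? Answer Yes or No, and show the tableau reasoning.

Yes

1. ((A ⊔ C) ⊓ ∀s.¬C) ⊑ (C ⊔ ¬B)  ⇔  (((A ⊔ C) ⊓ ∀s.¬C) ⊓ (¬C ⊓ B)) unsat w.r.t. T
   all branches close; clash {C, ¬C} at x₀
2. Hence ((A ⊔ C) ⊓ ∀s.¬C) ⊑ (C ⊔ ¬B): entailed.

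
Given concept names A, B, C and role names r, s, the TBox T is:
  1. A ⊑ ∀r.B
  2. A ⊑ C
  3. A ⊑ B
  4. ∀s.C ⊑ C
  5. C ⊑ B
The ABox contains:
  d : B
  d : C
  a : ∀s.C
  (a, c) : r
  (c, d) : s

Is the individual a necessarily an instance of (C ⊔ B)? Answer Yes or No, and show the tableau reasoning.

Yes

1. a : (C ⊔ B)?  L(a) = {∀s.C} ∪ {(¬C ⊓ ¬B)}
   clash {B, ¬B} at a — a ∈ (C ⊔ B)
2. Hence a : (C ⊔ B): entailed.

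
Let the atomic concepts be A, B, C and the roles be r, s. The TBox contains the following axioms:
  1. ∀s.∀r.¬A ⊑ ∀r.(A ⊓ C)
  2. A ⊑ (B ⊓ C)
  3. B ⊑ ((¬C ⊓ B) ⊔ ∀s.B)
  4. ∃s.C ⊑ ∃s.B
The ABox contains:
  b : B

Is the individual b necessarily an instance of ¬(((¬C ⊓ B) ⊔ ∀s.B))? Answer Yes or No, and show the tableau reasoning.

No

1. b : ¬(((¬C ⊓ B) ⊔ ∀s.B))?  L(b) = {B} ∪ {((¬C ⊓ B) ⊔ ∀s.B)}
   open: L(b) ⊇ {B, ¬A, ¬C, ∀s.¬C, ∃s.∃r.A} (+ ∃-successors) — b ∉ ¬(((¬C ⊓ B) ⊔ ∀s.B)) possible
2. Hence b : ¬(((¬C ⊓ B) ⊔ ∀s.B)): not entailed.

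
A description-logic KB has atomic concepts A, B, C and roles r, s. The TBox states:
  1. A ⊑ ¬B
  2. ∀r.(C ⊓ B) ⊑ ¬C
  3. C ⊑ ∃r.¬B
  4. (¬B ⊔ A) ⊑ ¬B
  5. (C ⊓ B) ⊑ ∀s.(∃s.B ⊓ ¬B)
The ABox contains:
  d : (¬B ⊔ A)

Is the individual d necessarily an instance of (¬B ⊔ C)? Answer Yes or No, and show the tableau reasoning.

Yes

1. d : (¬B ⊔ C)?  L(d) = {(¬B ⊔ A)} ∪ {(B ⊓ ¬C)}
   clash {B, ¬B} at d — d ∈ (¬B ⊔ C)
2. Hence d : (¬B ⊔ C): entailed.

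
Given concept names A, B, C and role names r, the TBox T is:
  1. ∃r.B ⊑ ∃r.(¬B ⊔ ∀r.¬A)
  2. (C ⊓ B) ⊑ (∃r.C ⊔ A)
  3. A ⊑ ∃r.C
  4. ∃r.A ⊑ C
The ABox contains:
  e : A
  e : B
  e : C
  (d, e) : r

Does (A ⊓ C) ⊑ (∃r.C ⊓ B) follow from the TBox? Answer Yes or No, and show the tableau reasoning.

1. (A ⊓ C) ⊑ (∃r.C ⊓ B)  ⇔  ((A ⊓ C) ⊓ (∀r.¬C ⊔ ¬B)) unsat w.r.t. T
   apply at x₀: A⊑∃r.C
   open: L(x₀) ⊇ {A, C, ¬B, ∀r.¬B, ∃r.C} (+ ∃-successors)
2. Hence (A ⊓ C) ⊑ (∃r.C ⊓ B): not entailed.

No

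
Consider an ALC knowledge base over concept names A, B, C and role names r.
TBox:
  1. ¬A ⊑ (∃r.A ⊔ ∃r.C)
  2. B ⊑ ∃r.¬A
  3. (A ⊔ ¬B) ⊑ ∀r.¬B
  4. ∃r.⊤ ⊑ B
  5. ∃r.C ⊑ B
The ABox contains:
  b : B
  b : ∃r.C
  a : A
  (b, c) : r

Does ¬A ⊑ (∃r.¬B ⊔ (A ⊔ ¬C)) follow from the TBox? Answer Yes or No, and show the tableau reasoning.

No

1. ¬A ⊑ (∃r.¬B ⊔ (A ⊔ ¬C))  ⇔  (¬A ⊓ (∀r.B ⊓ (¬A ⊓ C))) unsat w.r.t. T
   apply at x₀: ¬A⊑(∃r.A ⊔ ∃r.C)
   open: L(x₀) ⊇ {B, C, ¬A, ∀r.B, ∃r.C, …} (+ ∃-successors)
2. Hence ¬A ⊑ (∃r.¬B ⊔ (A ⊔ ¬C)): not entailed.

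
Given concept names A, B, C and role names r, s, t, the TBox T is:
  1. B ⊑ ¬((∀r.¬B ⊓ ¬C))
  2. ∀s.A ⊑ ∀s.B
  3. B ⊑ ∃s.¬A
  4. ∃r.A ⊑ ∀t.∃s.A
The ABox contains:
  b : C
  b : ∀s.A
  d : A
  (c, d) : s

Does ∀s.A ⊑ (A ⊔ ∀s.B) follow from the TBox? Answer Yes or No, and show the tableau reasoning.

Yes

1. ∀s.A ⊑ (A ⊔ ∀s.B)  ⇔  (∀s.A ⊓ (¬A ⊓ ∃s.¬B)) unsat w.r.t. T
   all branches close; clash {A, ¬A} at an ∃-successor
2. Hence ∀s.A ⊑ (A ⊔ ∀s.B): entailed.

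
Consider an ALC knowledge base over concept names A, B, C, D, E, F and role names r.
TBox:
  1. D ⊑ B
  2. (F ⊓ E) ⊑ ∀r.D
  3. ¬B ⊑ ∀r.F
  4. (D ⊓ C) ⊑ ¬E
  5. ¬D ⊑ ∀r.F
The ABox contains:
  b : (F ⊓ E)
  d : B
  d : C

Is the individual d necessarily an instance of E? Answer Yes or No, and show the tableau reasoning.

1. d : E?  L(d) = {B, C} ∪ {¬E}
   open: L(d) ⊇ {B, C, D, ¬E} — d ∉ E possible
2. Hence d : E: not entailed.

No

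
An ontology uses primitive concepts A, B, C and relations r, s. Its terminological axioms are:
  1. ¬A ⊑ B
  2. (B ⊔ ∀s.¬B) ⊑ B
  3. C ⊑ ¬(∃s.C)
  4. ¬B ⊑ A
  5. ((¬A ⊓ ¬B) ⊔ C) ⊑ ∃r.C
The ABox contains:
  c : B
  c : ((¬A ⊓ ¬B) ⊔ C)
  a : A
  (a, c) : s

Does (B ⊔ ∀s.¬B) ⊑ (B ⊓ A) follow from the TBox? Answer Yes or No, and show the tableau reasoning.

1. (B ⊔ ∀s.¬B) ⊑ (B ⊓ A)  ⇔  ((B ⊔ ∀s.¬B) ⊓ (¬B ⊔ ¬A)) unsat w.r.t. T
   apply at x₀: (B ⊔ ∀s.¬B)⊑B
   open: L(x₀) ⊇ {B, ¬A, ¬C}
2. Hence (B ⊔ ∀s.¬B) ⊑ (B ⊓ A): not entailed.

No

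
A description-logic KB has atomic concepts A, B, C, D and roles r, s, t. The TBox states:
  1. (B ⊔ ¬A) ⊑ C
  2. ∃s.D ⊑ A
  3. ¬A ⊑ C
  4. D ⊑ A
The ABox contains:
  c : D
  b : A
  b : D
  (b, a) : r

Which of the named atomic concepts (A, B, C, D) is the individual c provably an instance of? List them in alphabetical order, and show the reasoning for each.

1. c : A?  L(c) = {D} ∪ {¬A}
   clash {A, ¬A} at c — c ∈ A
2. c : B?  L(c) = {D} ∪ {¬B}
   apply at c: D⊑A
   open: L(c) ⊇ {A, D, ¬B} — c ∉ B possible
3. c : C?  L(c) = {D} ∪ {¬C}
   apply at c: D⊑A
   open: L(c) ⊇ {A, D, ¬B, ¬C} — c ∉ C possible
4. c : D?  L(c) = {D} ∪ {¬D}
   clash {D, ¬D} at c — c ∈ D
5. Entailed for c: {A, D}

{A, D}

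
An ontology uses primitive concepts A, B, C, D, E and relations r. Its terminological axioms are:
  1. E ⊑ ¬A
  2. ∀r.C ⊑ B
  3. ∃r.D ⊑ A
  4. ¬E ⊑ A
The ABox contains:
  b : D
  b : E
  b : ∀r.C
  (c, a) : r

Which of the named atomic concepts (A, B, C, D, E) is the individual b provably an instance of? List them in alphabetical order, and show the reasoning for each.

1. b : A?  L(b) = {D, E, ∀r.C} ∪ {¬A}
   apply at b: ∀r.C⊑B
   open: L(b) ⊇ {B, D, E, ¬A, ∀r.C, …} — b ∉ A possible
2. b : B?  L(b) = {D, E, ∀r.C} ∪ {¬B}
   clash {A, ¬A} at b — b ∈ B
3. b : C?  L(b) = {D, E, ∀r.C} ∪ {¬C}
   apply at b: E⊑¬A; ∀r.C⊑B
   open: L(b) ⊇ {B, D, E, ¬A, ¬C, …} — b ∉ C possible
4. b : D?  L(b) = {D, E, ∀r.C} ∪ {¬D}
   clash {D, ¬D} at b — b ∈ D
5. b : E?  L(b) = {D, E, ∀r.C} ∪ {¬E}
   clash {E, ¬E} at b — b ∈ E
6. Entailed for b: {B, D, E}

{B, D, E}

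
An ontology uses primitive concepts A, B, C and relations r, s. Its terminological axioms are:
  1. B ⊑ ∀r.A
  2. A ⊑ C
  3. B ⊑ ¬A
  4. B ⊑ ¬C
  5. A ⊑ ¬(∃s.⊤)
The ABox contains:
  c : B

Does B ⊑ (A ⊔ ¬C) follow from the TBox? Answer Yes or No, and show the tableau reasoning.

Yes

1. B ⊑ (A ⊔ ¬C)  ⇔  (B ⊓ (¬A ⊓ C)) unsat w.r.t. T
   all branches close; clash {C, ¬C} at x₀
2. Hence B ⊑ (A ⊔ ¬C): entailed.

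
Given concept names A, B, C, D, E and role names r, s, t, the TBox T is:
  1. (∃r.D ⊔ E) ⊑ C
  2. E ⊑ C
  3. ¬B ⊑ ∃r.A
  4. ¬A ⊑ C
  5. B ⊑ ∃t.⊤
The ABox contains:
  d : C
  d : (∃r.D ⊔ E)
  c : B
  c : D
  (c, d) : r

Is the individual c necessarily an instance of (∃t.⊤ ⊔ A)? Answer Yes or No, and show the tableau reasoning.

Yes

1. c : (∃t.⊤ ⊔ A)?  L(c) = {B, D} ∪ {(∀t.⊥ ⊓ ¬A)}
   clash ⊥ at an ∃-successor — c ∈ (∃t.⊤ ⊔ A)
2. Hence c : (∃t.⊤ ⊔ A): entailed.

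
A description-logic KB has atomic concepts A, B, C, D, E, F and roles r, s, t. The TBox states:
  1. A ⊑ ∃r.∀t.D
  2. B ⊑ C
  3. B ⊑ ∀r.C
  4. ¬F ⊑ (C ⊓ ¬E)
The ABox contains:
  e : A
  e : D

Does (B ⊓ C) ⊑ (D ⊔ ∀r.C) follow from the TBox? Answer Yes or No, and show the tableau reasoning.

1. (B ⊓ C) ⊑ (D ⊔ ∀r.C)  ⇔  ((B ⊓ C) ⊓ (¬D ⊓ ∃r.¬C)) unsat w.r.t. T
   all branches close; clash {C, ¬C} at an ∃-successor
2. Hence (B ⊓ C) ⊑ (D ⊔ ∀r.C): entailed.

Yes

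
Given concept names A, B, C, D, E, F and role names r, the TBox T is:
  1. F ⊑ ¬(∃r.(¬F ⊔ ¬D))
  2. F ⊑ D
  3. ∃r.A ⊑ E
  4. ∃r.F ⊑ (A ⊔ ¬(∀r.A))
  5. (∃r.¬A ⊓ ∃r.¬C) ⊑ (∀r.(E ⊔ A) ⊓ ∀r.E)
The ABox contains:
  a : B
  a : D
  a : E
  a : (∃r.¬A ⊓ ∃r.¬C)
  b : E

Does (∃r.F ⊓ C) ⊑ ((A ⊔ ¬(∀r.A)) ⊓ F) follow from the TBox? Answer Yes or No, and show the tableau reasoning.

1. (∃r.F ⊓ C) ⊑ ((A ⊔ ¬(∀r.A)) ⊓ F)  ⇔  ((∃r.F ⊓ C) ⊓ ((¬A ⊓ ∀r.A) ⊔ ¬F)) unsat w.r.t. T
   apply at x₀: ∃r.F⊑(A ⊔ ¬(∀r.A))
   open: L(x₀) ⊇ {A, C, ¬F, ∀r.C, ∀r.¬A, …} (+ ∃-successors)
2. Hence (∃r.F ⊓ C) ⊑ ((A ⊔ ¬(∀r.A)) ⊓ F): not entailed.

No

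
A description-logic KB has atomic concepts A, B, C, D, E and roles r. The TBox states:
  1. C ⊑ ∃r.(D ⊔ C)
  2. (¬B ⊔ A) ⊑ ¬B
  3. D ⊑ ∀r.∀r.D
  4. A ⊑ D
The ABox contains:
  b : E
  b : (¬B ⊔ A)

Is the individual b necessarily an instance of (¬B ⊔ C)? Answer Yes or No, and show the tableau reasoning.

1. b : (¬B ⊔ C)?  L(b) = {E, (¬B ⊔ A)} ∪ {(B ⊓ ¬C)}
   clash {B, ¬B} at b — b ∈ (¬B ⊔ C)
2. Hence b : (¬B ⊔ C): entailed.

Yes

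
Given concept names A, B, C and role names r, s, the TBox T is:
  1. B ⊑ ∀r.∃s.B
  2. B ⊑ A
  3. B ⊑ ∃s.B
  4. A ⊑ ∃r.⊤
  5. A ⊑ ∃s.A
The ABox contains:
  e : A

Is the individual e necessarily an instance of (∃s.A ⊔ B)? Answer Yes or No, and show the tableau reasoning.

1. e : (∃s.A ⊔ B)?  L(e) = {A} ∪ {(∀s.¬A ⊓ ¬B)}
   clash {A, ¬A} at an ∃-successor — e ∈ (∃s.A ⊔ B)
2. Hence e : (∃s.A ⊔ B): entailed.

Yes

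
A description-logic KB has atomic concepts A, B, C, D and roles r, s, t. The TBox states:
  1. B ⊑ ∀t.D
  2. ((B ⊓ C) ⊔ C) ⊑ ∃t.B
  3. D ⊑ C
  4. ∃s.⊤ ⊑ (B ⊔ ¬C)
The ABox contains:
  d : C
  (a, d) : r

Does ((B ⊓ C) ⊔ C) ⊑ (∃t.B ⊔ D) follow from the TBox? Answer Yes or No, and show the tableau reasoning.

Yes

1. ((B ⊓ C) ⊔ C) ⊑ (∃t.B ⊔ D)  ⇔  (((B ⊓ C) ⊔ C) ⊓ (∀t.¬B ⊓ ¬D)) unsat w.r.t. T
   all branches close; clash {C, ¬C} at x₀
2. Hence ((B ⊓ C) ⊔ C) ⊑ (∃t.B ⊔ D): entailed.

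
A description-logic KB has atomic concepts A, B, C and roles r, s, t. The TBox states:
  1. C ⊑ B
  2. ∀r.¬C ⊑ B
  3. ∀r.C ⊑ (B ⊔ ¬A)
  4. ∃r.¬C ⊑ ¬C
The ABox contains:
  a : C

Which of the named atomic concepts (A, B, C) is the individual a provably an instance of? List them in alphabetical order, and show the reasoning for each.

1. a : A?  L(a) = {C} ∪ {¬A}
   apply at a: C⊑B
   open: L(a) ⊇ {B, C, ¬A, ∀r.C} — a ∉ A possible
2. a : B?  L(a) = {C} ∪ {¬B}
   clash {B, ¬B} at a — a ∈ B
3. a : C?  L(a) = {C} ∪ {¬C}
   clash {C, ¬C} at a — a ∈ C
4. Entailed for a: {B, C}

{B, C}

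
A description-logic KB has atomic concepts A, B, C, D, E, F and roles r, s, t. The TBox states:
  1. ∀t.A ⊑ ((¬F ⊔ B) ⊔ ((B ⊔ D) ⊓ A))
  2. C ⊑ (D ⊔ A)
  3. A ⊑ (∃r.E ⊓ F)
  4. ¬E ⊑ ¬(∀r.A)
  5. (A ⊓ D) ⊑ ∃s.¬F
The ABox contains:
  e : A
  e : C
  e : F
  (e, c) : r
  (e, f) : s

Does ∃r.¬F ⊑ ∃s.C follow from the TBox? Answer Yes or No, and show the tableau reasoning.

1. ∃r.¬F ⊑ ∃s.C  ⇔  (∃r.¬F ⊓ ∀s.¬C) unsat w.r.t. T
   open: L(x₀) ⊇ {E, ¬A, ¬C, ∀s.¬C, ∃r.¬F, …} (+ ∃-successors)
2. Hence ∃r.¬F ⊑ ∃s.C: not entailed.

No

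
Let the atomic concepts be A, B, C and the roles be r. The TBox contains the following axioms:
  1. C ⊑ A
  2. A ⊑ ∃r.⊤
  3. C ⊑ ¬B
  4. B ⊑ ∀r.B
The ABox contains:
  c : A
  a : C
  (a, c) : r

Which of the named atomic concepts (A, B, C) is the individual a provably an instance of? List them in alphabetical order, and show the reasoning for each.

1. a : A?  L(a) = {C} ∪ {¬A}
   clash {A, ¬A} at a — a ∈ A
2. a : B?  L(a) = {C} ∪ {¬B}
   apply at a: C⊑A
   open: L(a) ⊇ {A, C, ¬B, ∃r.⊤} (+ ∃-successors) — a ∉ B possible
3. a : C?  L(a) = {C} ∪ {¬C}
   clash {C, ¬C} at a — a ∈ C
4. Entailed for a: {A, C}

{A, C}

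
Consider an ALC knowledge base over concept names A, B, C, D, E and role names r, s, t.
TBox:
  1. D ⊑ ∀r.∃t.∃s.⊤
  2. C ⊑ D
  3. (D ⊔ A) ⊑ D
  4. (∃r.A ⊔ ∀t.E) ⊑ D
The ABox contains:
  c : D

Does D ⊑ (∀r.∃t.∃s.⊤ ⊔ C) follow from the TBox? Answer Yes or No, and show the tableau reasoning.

1. D ⊑ (∀r.∃t.∃s.⊤ ⊔ C)  ⇔  (D ⊓ (∃r.∀t.∀s.⊥ ⊓ ¬C)) unsat w.r.t. T
   all branches close; clash ⊥ at an ∃-successor
2. Hence D ⊑ (∀r.∃t.∃s.⊤ ⊔ C): entailed.

Yes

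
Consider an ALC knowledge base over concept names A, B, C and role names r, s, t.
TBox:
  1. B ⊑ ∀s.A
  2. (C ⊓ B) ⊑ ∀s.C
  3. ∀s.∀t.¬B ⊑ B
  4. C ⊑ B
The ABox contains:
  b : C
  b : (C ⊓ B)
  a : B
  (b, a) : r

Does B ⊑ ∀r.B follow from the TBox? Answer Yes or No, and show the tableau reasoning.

1. B ⊑ ∀r.B  ⇔  (B ⊓ ∃r.¬B) unsat w.r.t. T
   apply at x₀: B⊑∀s.A
   open: L(x₀) ⊇ {B, ¬C, ∀s.A, ∃r.¬B} (+ ∃-successors)
2. Hence B ⊑ ∀r.B: not entailed.

No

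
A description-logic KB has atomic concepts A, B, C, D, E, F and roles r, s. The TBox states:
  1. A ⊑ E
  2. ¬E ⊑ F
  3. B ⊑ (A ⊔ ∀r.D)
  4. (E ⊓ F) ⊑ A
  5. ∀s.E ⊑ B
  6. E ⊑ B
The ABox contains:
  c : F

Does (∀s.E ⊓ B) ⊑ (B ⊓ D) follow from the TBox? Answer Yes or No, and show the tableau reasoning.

1. (∀s.E ⊓ B) ⊑ (B ⊓ D)  ⇔  ((∀s.E ⊓ B) ⊓ (¬B ⊔ ¬D)) unsat w.r.t. T
   apply at x₀: B⊑(A ⊔ ∀r.D)
   open: L(x₀) ⊇ {A, B, E, ¬D, ¬F, …}
2. Hence (∀s.E ⊓ B) ⊑ (B ⊓ D): not entailed.

No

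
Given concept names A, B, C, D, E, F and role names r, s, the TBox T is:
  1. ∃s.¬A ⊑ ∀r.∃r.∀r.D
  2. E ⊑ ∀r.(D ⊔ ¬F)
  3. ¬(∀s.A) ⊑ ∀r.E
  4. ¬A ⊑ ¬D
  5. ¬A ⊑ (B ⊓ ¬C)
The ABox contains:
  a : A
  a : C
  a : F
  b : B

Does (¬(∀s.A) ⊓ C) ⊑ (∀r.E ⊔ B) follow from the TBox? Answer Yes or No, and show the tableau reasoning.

Yes

1. (¬(∀s.A) ⊓ C) ⊑ (∀r.E ⊔ B)  ⇔  ((∃s.¬A ⊓ C) ⊓ (∃r.¬E ⊓ ¬B)) unsat w.r.t. T
   all branches close; clash {B, ¬B} at x₀
2. Hence (¬(∀s.A) ⊓ C) ⊑ (∀r.E ⊔ B): entailed.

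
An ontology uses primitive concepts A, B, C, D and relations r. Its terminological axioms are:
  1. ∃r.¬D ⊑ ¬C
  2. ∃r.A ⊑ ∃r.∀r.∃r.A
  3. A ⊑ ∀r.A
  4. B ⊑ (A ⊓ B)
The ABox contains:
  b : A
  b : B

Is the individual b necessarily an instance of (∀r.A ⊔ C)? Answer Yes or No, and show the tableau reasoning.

Yes

1. b : (∀r.A ⊔ C)?  L(b) = {A, B} ∪ {(∃r.¬A ⊓ ¬C)}
   clash {A, ¬A} at an ∃-successor — b ∈ (∀r.A ⊔ C)
2. Hence b : (∀r.A ⊔ C): entailed.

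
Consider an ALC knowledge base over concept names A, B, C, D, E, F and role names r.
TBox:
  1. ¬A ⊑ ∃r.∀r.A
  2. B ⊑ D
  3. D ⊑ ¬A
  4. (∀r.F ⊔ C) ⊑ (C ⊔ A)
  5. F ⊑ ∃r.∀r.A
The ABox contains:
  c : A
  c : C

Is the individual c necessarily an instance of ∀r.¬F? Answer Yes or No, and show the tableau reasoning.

No

1. c : ∀r.¬F?  L(c) = {A, C} ∪ {∃r.F}
   open: L(c) ⊇ {A, C, ¬B, ¬D, ¬F, …} (+ ∃-successors) — c ∉ ∀r.¬F possible
2. Hence c : ∀r.¬F: not entailed.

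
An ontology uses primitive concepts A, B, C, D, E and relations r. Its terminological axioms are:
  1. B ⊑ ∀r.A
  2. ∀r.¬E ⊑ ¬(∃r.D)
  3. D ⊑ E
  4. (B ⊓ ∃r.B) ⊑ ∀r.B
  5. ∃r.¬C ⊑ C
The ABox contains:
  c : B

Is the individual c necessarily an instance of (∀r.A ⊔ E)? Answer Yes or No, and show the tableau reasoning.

Yes

1. c : (∀r.A ⊔ E)?  L(c) = {B} ∪ {(∃r.¬A ⊓ ¬E)}
   clash {E, ¬E} at c — c ∈ (∀r.A ⊔ E)
2. Hence c : (∀r.A ⊔ E): entailed.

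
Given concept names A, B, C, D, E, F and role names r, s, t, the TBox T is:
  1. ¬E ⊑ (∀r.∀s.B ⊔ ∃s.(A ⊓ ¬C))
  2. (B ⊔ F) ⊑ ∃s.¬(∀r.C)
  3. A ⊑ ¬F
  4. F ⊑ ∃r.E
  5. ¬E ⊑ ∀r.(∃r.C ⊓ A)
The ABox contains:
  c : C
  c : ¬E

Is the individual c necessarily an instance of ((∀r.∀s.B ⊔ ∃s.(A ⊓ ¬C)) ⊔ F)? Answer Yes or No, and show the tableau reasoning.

1. c : ((∀r.∀s.B ⊔ ∃s.(A ⊓ ¬C)) ⊔ F)?  L(c) = {C, ¬E} ∪ {((∃r.∃s.¬B ⊓ ∀s.(¬A ⊔ C)) ⊓ ¬F)}
   clash {C, ¬C} at an ∃-successor — c ∈ ((∀r.∀s.B ⊔ ∃s.(A ⊓ ¬C)) ⊔ F)
2. Hence c : ((∀r.∀s.B ⊔ ∃s.(A ⊓ ¬C)) ⊔ F): entailed.

Yes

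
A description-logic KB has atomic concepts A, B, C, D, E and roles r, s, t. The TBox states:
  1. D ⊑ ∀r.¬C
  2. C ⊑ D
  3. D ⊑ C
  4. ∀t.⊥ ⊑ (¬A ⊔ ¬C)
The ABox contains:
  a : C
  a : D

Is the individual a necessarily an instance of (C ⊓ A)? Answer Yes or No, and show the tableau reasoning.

No

1. a : (C ⊓ A)?  L(a) = {C, D} ∪ {(¬C ⊔ ¬A)}
   apply at a: D⊑∀r.¬C
   open: L(a) ⊇ {C, D, ¬A, ∀r.¬C, ∃t.⊤} (+ ∃-successors) — a ∉ (C ⊓ A) possible
2. Hence a : (C ⊓ A): not entailed.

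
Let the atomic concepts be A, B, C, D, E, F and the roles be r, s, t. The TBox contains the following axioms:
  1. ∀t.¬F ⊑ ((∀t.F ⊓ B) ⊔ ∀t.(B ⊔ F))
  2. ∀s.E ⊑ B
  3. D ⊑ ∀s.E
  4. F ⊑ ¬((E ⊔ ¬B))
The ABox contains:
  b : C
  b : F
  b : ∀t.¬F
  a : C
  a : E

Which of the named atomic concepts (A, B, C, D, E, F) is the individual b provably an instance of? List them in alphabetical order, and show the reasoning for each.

1. b : A?  L(b) = {C, F, ∀t.¬F} ∪ {¬A}
   apply at b: ∀t.¬F⊑((∀t.F ⊓ B) ⊔ ∀t.(B ⊔ F)); F⊑¬((E ⊔ ¬B))
   open: L(b) ⊇ {B, C, F, ¬A, ¬D, …} — b ∉ A possible
2. b : B?  L(b) = {C, F, ∀t.¬F} ∪ {¬B}
   clash {B, ¬B} at b — b ∈ B
3. b : C?  L(b) = {C, F, ∀t.¬F} ∪ {¬C}
   clash {C, ¬C} at b — b ∈ C
4. b : D?  L(b) = {C, F, ∀t.¬F} ∪ {¬D}
   apply at b: ∀t.¬F⊑((∀t.F ⊓ B) ⊔ ∀t.(B ⊔ F)); F⊑¬((E ⊔ ¬B))
   open: L(b) ⊇ {B, C, F, ¬D, ¬E, …} — b ∉ D possible
5. b : E?  L(b) = {C, F, ∀t.¬F} ∪ {¬E}
   apply at b: ∀t.¬F⊑((∀t.F ⊓ B) ⊔ ∀t.(B ⊔ F)); F⊑¬((E ⊔ ¬B))
   open: L(b) ⊇ {B, C, F, ¬D, ¬E, …} — b ∉ E possible
6. b : F?  L(b) = {C, F, ∀t.¬F} ∪ {¬F}
   clash {F, ¬F} at b — b ∈ F
7. Entailed for b: {B, C, F}

{B, C, F}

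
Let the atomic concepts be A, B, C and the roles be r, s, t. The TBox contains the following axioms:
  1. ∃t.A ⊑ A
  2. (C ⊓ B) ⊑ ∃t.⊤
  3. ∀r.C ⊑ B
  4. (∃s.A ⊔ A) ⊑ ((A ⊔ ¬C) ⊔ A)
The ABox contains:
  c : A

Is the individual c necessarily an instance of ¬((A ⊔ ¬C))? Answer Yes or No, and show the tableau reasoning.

No

1. c : ¬((A ⊔ ¬C))?  L(c) = {A} ∪ {(A ⊔ ¬C)}
   open: L(c) ⊇ {A, ¬C, ∃r.¬C} (+ ∃-successors) — c ∉ ¬((A ⊔ ¬C)) possible
2. Hence c : ¬((A ⊔ ¬C)): not entailed.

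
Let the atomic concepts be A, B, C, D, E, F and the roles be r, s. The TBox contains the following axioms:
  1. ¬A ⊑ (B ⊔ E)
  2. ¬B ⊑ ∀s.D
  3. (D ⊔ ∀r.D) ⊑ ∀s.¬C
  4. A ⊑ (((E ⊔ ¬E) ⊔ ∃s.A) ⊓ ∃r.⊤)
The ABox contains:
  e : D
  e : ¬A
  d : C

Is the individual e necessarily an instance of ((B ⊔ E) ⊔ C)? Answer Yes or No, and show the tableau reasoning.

1. e : ((B ⊔ E) ⊔ C)?  L(e) = {D, ¬A} ∪ {((¬B ⊓ ¬E) ⊓ ¬C)}
   clash {E, ¬E} at e — e ∈ ((B ⊔ E) ⊔ C)
2. Hence e : ((B ⊔ E) ⊔ C): entailed.

Yes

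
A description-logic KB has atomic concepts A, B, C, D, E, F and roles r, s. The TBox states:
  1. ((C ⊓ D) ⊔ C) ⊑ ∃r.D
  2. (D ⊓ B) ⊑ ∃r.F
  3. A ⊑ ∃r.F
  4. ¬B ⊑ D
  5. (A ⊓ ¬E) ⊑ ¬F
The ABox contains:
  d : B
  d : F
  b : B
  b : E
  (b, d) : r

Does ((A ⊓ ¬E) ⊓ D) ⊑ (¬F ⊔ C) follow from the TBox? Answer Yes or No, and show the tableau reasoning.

Yes

1. ((A ⊓ ¬E) ⊓ D) ⊑ (¬F ⊔ C)  ⇔  (((A ⊓ ¬E) ⊓ D) ⊓ (F ⊓ ¬C)) unsat w.r.t. T
   all branches close; clash {F, ¬F} at x₀
2. Hence ((A ⊓ ¬E) ⊓ D) ⊑ (¬F ⊔ C): entailed.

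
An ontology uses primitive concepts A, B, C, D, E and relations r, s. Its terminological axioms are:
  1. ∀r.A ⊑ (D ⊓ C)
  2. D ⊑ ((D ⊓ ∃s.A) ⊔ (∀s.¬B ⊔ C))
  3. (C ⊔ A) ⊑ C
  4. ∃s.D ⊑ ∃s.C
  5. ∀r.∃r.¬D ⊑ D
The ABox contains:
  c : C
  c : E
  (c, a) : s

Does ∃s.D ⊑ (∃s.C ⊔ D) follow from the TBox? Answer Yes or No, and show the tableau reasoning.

Yes

1. ∃s.D ⊑ (∃s.C ⊔ D)  ⇔  (∃s.D ⊓ (∀s.¬C ⊓ ¬D)) unsat w.r.t. T
   all branches close; clash {D, ¬D} at x₀
2. Hence ∃s.D ⊑ (∃s.C ⊔ D): entailed.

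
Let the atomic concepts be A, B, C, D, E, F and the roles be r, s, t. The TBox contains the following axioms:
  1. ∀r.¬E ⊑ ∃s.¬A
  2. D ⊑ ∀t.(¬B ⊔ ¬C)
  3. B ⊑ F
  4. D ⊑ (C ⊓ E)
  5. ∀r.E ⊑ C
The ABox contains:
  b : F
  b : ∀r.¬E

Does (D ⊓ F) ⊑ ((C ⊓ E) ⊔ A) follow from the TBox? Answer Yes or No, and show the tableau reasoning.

Yes

1. (D ⊓ F) ⊑ ((C ⊓ E) ⊔ A)  ⇔  ((D ⊓ F) ⊓ ((¬C ⊔ ¬E) ⊓ ¬A)) unsat w.r.t. T
   all branches close; clash {E, ¬E} at x₀
2. Hence (D ⊓ F) ⊑ ((C ⊓ E) ⊔ A): entailed.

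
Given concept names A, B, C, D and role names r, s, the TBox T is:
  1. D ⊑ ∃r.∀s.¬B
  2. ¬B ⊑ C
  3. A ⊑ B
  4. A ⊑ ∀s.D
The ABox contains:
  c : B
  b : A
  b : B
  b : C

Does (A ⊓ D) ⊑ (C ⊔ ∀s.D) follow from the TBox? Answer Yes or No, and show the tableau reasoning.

1. (A ⊓ D) ⊑ (C ⊔ ∀s.D)  ⇔  ((A ⊓ D) ⊓ (¬C ⊓ ∃s.¬D)) unsat w.r.t. T
   all branches close; clash {C, ¬C} at x₀
2. Hence (A ⊓ D) ⊑ (C ⊔ ∀s.D): entailed.

Yes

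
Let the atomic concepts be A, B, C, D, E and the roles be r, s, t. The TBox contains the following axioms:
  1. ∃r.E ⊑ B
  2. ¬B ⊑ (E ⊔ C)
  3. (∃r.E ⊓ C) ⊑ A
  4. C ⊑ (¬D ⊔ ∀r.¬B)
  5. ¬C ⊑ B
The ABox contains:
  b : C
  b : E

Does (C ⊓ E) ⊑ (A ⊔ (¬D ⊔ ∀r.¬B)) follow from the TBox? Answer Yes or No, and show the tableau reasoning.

1. (C ⊓ E) ⊑ (A ⊔ (¬D ⊔ ∀r.¬B))  ⇔  ((C ⊓ E) ⊓ (¬A ⊓ (D ⊓ ∃r.B))) unsat w.r.t. T
   all branches close; clash {A, ¬A} at x₀
2. Hence (C ⊓ E) ⊑ (A ⊔ (¬D ⊔ ∀r.¬B)): entailed.

Yes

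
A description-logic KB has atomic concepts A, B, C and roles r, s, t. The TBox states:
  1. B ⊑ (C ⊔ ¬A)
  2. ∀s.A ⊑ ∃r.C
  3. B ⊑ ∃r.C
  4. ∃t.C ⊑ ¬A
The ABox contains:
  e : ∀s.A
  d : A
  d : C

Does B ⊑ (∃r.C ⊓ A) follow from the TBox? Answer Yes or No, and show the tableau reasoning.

No

1. B ⊑ (∃r.C ⊓ A)  ⇔  (B ⊓ (∀r.¬C ⊔ ¬A)) unsat w.r.t. T
   apply at x₀: B⊑(C ⊔ ¬A); B⊑∃r.C
   open: L(x₀) ⊇ {B, C, ¬A, ∃r.C} (+ ∃-successors)
2. Hence B ⊑ (∃r.C ⊓ A): not entailed.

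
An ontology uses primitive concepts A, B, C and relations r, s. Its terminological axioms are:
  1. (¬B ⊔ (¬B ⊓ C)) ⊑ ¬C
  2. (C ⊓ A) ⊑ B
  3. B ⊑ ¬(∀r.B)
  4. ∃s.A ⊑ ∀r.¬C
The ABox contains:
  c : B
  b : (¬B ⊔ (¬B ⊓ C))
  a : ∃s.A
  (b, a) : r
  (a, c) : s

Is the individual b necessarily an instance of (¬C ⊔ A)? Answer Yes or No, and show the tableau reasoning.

Yes

1. b : (¬C ⊔ A)?  L(b) = {(¬B ⊔ (¬B ⊓ C))} ∪ {(C ⊓ ¬A)}
   clash {B, ¬B} at b — b ∈ (¬C ⊔ A)
2. Hence b : (¬C ⊔ A): entailed.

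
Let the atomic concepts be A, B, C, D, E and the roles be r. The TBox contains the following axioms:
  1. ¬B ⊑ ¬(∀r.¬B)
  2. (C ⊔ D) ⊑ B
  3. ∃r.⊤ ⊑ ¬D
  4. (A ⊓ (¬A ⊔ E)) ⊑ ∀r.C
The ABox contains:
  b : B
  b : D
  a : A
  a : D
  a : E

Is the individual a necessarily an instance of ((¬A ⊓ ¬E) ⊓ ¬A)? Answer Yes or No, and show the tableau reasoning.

No

1. a : ((¬A ⊓ ¬E) ⊓ ¬A)?  L(a) = {A, D, E} ∪ {((A ⊔ E) ⊔ A)}
   open: L(a) ⊇ {A, B, D, E, ∀r.C, …} — a ∉ ((¬A ⊓ ¬E) ⊓ ¬A) possible
2. Hence a : ((¬A ⊓ ¬E) ⊓ ¬A): not entailed.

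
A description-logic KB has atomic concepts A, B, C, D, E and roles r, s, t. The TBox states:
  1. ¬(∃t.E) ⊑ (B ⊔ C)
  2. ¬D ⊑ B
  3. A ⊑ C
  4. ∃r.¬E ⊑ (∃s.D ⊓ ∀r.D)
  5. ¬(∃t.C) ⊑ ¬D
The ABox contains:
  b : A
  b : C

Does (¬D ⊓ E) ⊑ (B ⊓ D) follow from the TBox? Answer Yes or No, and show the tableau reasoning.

1. (¬D ⊓ E) ⊑ (B ⊓ D)  ⇔  ((¬D ⊓ E) ⊓ (¬B ⊔ ¬D)) unsat w.r.t. T
   apply at x₀: ¬D⊑B
   open: L(x₀) ⊇ {B, E, ¬A, ¬D, ∀r.E, …} (+ ∃-successors)
2. Hence (¬D ⊓ E) ⊑ (B ⊓ D): not entailed.

No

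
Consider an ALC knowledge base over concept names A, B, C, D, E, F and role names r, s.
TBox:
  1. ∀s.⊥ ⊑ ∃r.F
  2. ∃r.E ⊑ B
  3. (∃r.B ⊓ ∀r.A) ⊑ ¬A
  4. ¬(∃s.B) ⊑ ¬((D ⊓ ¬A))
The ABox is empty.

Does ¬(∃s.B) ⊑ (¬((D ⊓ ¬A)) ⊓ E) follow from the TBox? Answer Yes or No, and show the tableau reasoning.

No

1. ¬(∃s.B) ⊑ (¬((D ⊓ ¬A)) ⊓ E)  ⇔  (∀s.¬B ⊓ ((D ⊓ ¬A) ⊔ ¬E)) unsat w.r.t. T
   apply at x₀: ¬(∃s.B)⊑¬((D ⊓ ¬A))
   open: L(x₀) ⊇ {¬D, ¬E, ∀r.¬B, ∀r.¬E, ∀s.¬B, …} (+ ∃-successors)
2. Hence ¬(∃s.B) ⊑ (¬((D ⊓ ¬A)) ⊓ E): not entailed.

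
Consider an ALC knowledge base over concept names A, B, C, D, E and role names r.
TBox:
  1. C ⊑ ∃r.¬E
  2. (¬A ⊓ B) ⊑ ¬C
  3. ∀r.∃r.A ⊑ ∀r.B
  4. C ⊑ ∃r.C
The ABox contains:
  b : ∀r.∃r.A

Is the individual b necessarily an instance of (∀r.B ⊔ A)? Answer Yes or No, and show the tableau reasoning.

1. b : (∀r.B ⊔ A)?  L(b) = {∀r.∃r.A} ∪ {(∃r.¬B ⊓ ¬A)}
   clash {B, ¬B} at an ∃-successor — b ∈ (∀r.B ⊔ A)
2. Hence b : (∀r.B ⊔ A): entailed.

Yes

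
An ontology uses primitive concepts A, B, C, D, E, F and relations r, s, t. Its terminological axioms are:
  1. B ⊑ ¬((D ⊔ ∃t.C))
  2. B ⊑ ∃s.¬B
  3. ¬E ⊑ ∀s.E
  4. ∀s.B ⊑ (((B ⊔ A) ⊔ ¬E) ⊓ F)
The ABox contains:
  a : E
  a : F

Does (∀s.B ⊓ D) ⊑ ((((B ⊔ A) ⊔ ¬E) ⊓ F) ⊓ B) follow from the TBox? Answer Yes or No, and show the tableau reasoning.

1. (∀s.B ⊓ D) ⊑ ((((B ⊔ A) ⊔ ¬E) ⊓ F) ⊓ B)  ⇔  ((∀s.B ⊓ D) ⊓ ((((¬B ⊓ ¬A) ⊓ E) ⊔ ¬F) ⊔ ¬B)) unsat w.r.t. T
   apply at x₀: ∀s.B⊑(((B ⊔ A) ⊔ ¬E) ⊓ F)
   open: L(x₀) ⊇ {A, D, E, F, ¬B, …}
2. Hence (∀s.B ⊓ D) ⊑ ((((B ⊔ A) ⊔ ¬E) ⊓ F) ⊓ B): not entailed.

No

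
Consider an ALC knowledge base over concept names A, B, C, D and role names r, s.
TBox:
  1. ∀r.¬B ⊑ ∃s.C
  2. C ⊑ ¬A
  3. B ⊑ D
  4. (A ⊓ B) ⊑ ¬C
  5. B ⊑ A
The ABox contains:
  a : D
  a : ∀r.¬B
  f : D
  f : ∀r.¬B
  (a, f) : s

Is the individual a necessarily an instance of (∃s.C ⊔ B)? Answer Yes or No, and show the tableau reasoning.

Yes

1. a : (∃s.C ⊔ B)?  L(a) = {D, ∀r.¬B} ∪ {(∀s.¬C ⊓ ¬B)}
   clash {C, ¬C} at an ∃-successor — a ∈ (∃s.C ⊔ B)
2. Hence a : (∃s.C ⊔ B): entailed.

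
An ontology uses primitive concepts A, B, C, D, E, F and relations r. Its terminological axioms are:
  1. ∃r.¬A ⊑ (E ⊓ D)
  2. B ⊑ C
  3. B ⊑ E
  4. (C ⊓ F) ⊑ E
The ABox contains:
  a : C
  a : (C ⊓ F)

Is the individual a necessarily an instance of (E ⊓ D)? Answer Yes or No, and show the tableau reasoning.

1. a : (E ⊓ D)?  L(a) = {C, (C ⊓ F)} ∪ {(¬E ⊔ ¬D)}
   apply at a: (C ⊓ F)⊑E
   open: L(a) ⊇ {C, E, F, ¬B, ¬D, …} — a ∉ (E ⊓ D) possible
2. Hence a : (E ⊓ D): not entailed.

No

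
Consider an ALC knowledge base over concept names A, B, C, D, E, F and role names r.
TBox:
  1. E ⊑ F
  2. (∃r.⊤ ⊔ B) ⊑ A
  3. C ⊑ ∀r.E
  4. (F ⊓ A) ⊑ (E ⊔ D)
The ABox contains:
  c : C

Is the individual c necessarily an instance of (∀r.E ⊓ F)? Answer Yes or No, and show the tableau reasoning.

No

1. c : (∀r.E ⊓ F)?  L(c) = {C} ∪ {(∃r.¬E ⊔ ¬F)}
   apply at c: C⊑∀r.E
   open: L(c) ⊇ {C, ¬B, ¬E, ¬F, ∀r.E, …} — c ∉ (∀r.E ⊓ F) possible
2. Hence c : (∀r.E ⊓ F): not entailed.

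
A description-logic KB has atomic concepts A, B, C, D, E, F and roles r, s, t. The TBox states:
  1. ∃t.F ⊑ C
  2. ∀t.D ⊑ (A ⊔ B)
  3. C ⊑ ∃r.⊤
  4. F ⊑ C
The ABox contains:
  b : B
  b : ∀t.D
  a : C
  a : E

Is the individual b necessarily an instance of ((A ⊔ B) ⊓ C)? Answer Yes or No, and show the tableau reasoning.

No

1. b : ((A ⊔ B) ⊓ C)?  L(b) = {B, ∀t.D} ∪ {((¬A ⊓ ¬B) ⊔ ¬C)}
   apply at b: ∀t.D⊑(A ⊔ B)
   open: L(b) ⊇ {B, ¬C, ¬F, ∀t.D, ∀t.¬F} — b ∉ ((A ⊔ B) ⊓ C) possible
2. Hence b : ((A ⊔ B) ⊓ C): not entailed.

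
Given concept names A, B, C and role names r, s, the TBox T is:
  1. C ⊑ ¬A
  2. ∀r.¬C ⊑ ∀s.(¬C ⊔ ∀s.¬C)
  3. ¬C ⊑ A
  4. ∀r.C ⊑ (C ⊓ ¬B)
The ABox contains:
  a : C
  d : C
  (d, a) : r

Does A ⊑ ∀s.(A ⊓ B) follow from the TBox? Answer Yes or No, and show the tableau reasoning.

1. A ⊑ ∀s.(A ⊓ B)  ⇔  (A ⊓ ∃s.(¬A ⊔ ¬B)) unsat w.r.t. T
   open: L(x₀) ⊇ {A, ¬C, ∃r.C, ∃r.¬C, ∃s.(¬A ⊔ ¬B)} (+ ∃-successors)
2. Hence A ⊑ ∀s.(A ⊓ B): not entailed.

No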